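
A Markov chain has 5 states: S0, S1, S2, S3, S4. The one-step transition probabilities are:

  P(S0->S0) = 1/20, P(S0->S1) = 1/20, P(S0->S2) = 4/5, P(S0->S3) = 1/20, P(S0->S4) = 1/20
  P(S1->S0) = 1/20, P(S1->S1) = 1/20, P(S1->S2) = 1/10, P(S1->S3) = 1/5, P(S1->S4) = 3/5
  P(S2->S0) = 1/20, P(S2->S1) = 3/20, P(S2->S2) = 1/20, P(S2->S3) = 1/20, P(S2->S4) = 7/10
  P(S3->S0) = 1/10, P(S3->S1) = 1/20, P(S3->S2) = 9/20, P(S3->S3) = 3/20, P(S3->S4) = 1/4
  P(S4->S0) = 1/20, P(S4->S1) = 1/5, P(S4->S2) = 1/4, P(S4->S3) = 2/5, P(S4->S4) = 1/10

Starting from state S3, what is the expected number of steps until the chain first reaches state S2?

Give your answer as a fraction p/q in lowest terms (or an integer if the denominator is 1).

Answer: 9127/3676

Derivation:
Let h_i = expected steps to first reach S2 from state i.
Boundary: h_S2 = 0.
First-step equations for the other states:
  h_S0 = 1 + 1/20*h_S0 + 1/20*h_S1 + 4/5*h_S2 + 1/20*h_S3 + 1/20*h_S4
  h_S1 = 1 + 1/20*h_S0 + 1/20*h_S1 + 1/10*h_S2 + 1/5*h_S3 + 3/5*h_S4
  h_S3 = 1 + 1/10*h_S0 + 1/20*h_S1 + 9/20*h_S2 + 3/20*h_S3 + 1/4*h_S4
  h_S4 = 1 + 1/20*h_S0 + 1/5*h_S1 + 1/4*h_S2 + 2/5*h_S3 + 1/10*h_S4

Substituting h_S2 = 0 and rearranging gives the linear system (I - Q) h = 1:
  [19/20, -1/20, -1/20, -1/20] . (h_S0, h_S1, h_S3, h_S4) = 1
  [-1/20, 19/20, -1/5, -3/5] . (h_S0, h_S1, h_S3, h_S4) = 1
  [-1/10, -1/20, 17/20, -1/4] . (h_S0, h_S1, h_S3, h_S4) = 1
  [-1/20, -1/5, -2/5, 9/10] . (h_S0, h_S1, h_S3, h_S4) = 1

Solving yields:
  h_S0 = 2825/1838
  h_S1 = 6647/1838
  h_S3 = 9127/3676
  h_S4 = 11409/3676

Starting state is S3, so the expected hitting time is h_S3 = 9127/3676.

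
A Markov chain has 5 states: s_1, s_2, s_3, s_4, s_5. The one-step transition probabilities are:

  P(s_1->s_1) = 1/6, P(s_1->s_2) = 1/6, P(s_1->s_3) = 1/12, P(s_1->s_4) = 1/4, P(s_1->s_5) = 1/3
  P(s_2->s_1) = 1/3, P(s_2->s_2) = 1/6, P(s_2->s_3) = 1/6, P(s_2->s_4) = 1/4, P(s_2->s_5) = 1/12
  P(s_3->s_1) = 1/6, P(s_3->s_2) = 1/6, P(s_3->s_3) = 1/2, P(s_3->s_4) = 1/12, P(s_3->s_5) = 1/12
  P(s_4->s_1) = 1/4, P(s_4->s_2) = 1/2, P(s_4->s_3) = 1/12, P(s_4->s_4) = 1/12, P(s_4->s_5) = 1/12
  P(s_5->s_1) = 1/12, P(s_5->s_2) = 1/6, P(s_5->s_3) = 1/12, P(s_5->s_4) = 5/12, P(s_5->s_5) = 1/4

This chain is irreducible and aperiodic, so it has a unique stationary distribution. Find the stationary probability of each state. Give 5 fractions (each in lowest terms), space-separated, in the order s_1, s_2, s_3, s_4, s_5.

The stationary distribution satisfies pi = pi * P, i.e.:
  pi_s_1 = 1/6*pi_s_1 + 1/3*pi_s_2 + 1/6*pi_s_3 + 1/4*pi_s_4 + 1/12*pi_s_5
  pi_s_2 = 1/6*pi_s_1 + 1/6*pi_s_2 + 1/6*pi_s_3 + 1/2*pi_s_4 + 1/6*pi_s_5
  pi_s_3 = 1/12*pi_s_1 + 1/6*pi_s_2 + 1/2*pi_s_3 + 1/12*pi_s_4 + 1/12*pi_s_5
  pi_s_4 = 1/4*pi_s_1 + 1/4*pi_s_2 + 1/12*pi_s_3 + 1/12*pi_s_4 + 5/12*pi_s_5
  pi_s_5 = 1/3*pi_s_1 + 1/12*pi_s_2 + 1/12*pi_s_3 + 1/12*pi_s_4 + 1/4*pi_s_5
with normalization: pi_s_1 + pi_s_2 + pi_s_3 + pi_s_4 + pi_s_5 = 1.

Using the first 4 balance equations plus normalization, the linear system A*pi = b is:
  [-5/6, 1/3, 1/6, 1/4, 1/12] . pi = 0
  [1/6, -5/6, 1/6, 1/2, 1/6] . pi = 0
  [1/12, 1/6, -1/2, 1/12, 1/12] . pi = 0
  [1/4, 1/4, 1/12, -11/12, 5/12] . pi = 0
  [1, 1, 1, 1, 1] . pi = 1

Solving yields:
  pi_s_1 = 423/2011
  pi_s_2 = 955/4022
  pi_s_3 = 711/4022
  pi_s_4 = 427/2011
  pi_s_5 = 328/2011

Verification (pi * P):
  423/2011*1/6 + 955/4022*1/3 + 711/4022*1/6 + 427/2011*1/4 + 328/2011*1/12 = 423/2011 = pi_s_1  (ok)
  423/2011*1/6 + 955/4022*1/6 + 711/4022*1/6 + 427/2011*1/2 + 328/2011*1/6 = 955/4022 = pi_s_2  (ok)
  423/2011*1/12 + 955/4022*1/6 + 711/4022*1/2 + 427/2011*1/12 + 328/2011*1/12 = 711/4022 = pi_s_3  (ok)
  423/2011*1/4 + 955/4022*1/4 + 711/4022*1/12 + 427/2011*1/12 + 328/2011*5/12 = 427/2011 = pi_s_4  (ok)
  423/2011*1/3 + 955/4022*1/12 + 711/4022*1/12 + 427/2011*1/12 + 328/2011*1/4 = 328/2011 = pi_s_5  (ok)

Answer: 423/2011 955/4022 711/4022 427/2011 328/2011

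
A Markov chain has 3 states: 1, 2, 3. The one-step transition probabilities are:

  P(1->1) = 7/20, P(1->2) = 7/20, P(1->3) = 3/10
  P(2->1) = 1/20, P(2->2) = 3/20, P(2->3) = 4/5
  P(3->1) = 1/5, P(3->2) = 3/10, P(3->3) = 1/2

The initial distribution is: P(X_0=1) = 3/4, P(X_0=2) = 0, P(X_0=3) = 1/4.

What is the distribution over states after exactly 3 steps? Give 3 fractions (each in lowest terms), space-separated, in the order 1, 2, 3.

Answer: 607/3200 4321/16000 2161/4000

Derivation:
Propagating the distribution step by step (d_{t+1} = d_t * P):
d_0 = (1=3/4, 2=0, 3=1/4)
  d_1[1] = 3/4*7/20 + 0*1/20 + 1/4*1/5 = 5/16
  d_1[2] = 3/4*7/20 + 0*3/20 + 1/4*3/10 = 27/80
  d_1[3] = 3/4*3/10 + 0*4/5 + 1/4*1/2 = 7/20
d_1 = (1=5/16, 2=27/80, 3=7/20)
  d_2[1] = 5/16*7/20 + 27/80*1/20 + 7/20*1/5 = 157/800
  d_2[2] = 5/16*7/20 + 27/80*3/20 + 7/20*3/10 = 53/200
  d_2[3] = 5/16*3/10 + 27/80*4/5 + 7/20*1/2 = 431/800
d_2 = (1=157/800, 2=53/200, 3=431/800)
  d_3[1] = 157/800*7/20 + 53/200*1/20 + 431/800*1/5 = 607/3200
  d_3[2] = 157/800*7/20 + 53/200*3/20 + 431/800*3/10 = 4321/16000
  d_3[3] = 157/800*3/10 + 53/200*4/5 + 431/800*1/2 = 2161/4000
d_3 = (1=607/3200, 2=4321/16000, 3=2161/4000)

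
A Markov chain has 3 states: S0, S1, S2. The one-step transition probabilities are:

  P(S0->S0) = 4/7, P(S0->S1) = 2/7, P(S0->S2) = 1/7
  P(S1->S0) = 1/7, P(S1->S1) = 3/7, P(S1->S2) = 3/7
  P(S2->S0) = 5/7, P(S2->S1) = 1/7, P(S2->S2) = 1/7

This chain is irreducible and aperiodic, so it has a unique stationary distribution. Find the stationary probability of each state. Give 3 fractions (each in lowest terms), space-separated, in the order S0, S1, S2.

The stationary distribution satisfies pi = pi * P, i.e.:
  pi_S0 = 4/7*pi_S0 + 1/7*pi_S1 + 5/7*pi_S2
  pi_S1 = 2/7*pi_S0 + 3/7*pi_S1 + 1/7*pi_S2
  pi_S2 = 1/7*pi_S0 + 3/7*pi_S1 + 1/7*pi_S2
with normalization: pi_S0 + pi_S1 + pi_S2 = 1.

Using the first 2 balance equations plus normalization, the linear system A*pi = b is:
  [-3/7, 1/7, 5/7] . pi = 0
  [2/7, -4/7, 1/7] . pi = 0
  [1, 1, 1] . pi = 1

Solving yields:
  pi_S0 = 21/44
  pi_S1 = 13/44
  pi_S2 = 5/22

Verification (pi * P):
  21/44*4/7 + 13/44*1/7 + 5/22*5/7 = 21/44 = pi_S0  (ok)
  21/44*2/7 + 13/44*3/7 + 5/22*1/7 = 13/44 = pi_S1  (ok)
  21/44*1/7 + 13/44*3/7 + 5/22*1/7 = 5/22 = pi_S2  (ok)

Answer: 21/44 13/44 5/22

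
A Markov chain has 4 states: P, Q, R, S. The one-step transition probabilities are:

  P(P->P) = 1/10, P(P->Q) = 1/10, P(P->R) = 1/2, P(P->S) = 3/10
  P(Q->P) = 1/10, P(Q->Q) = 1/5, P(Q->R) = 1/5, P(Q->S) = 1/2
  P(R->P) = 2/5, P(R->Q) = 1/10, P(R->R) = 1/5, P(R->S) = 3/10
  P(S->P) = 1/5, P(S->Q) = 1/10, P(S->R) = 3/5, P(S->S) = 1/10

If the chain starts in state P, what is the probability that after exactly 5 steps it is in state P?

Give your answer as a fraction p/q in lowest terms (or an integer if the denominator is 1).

Computing P^5 by repeated multiplication:
P^1 =
  P: [1/10, 1/10, 1/2, 3/10]
  Q: [1/10, 1/5, 1/5, 1/2]
  R: [2/5, 1/10, 1/5, 3/10]
  S: [1/5, 1/10, 3/5, 1/10]
P^2 =
  P: [7/25, 11/100, 7/20, 13/50]
  Q: [21/100, 3/25, 43/100, 6/25]
  R: [19/100, 11/100, 11/25, 13/50]
  S: [29/100, 11/100, 3/10, 3/10]
P^3 =
  P: [231/1000, 111/1000, 97/250, 27/100]
  Q: [253/1000, 14/125, 359/1000, 69/250]
  R: [129/500, 111/1000, 361/1000, 27/100]
  S: [11/50, 111/1000, 407/1000, 131/500]
P^4 =
  P: [1217/5000, 1111/10000, 3773/10000, 1341/5000]
  Q: [2353/10000, 139/1250, 3863/10000, 167/625]
  R: [2353/10000, 1111/10000, 1927/5000, 1341/5000]
  S: [2483/10000, 1111/10000, 927/2500, 1349/5000]
P^5 =
  P: [24001/100000, 11111/100000, 3803/10000, 13429/50000]
  Q: [24261/100000, 1389/12500, 37747/100000, 168/625]
  R: [6061/25000, 11111/100000, 37787/100000, 13429/50000]
  S: [11911/50000, 11111/100000, 38241/100000, 13413/50000]

(P^5)[P -> P] = 24001/100000

Answer: 24001/100000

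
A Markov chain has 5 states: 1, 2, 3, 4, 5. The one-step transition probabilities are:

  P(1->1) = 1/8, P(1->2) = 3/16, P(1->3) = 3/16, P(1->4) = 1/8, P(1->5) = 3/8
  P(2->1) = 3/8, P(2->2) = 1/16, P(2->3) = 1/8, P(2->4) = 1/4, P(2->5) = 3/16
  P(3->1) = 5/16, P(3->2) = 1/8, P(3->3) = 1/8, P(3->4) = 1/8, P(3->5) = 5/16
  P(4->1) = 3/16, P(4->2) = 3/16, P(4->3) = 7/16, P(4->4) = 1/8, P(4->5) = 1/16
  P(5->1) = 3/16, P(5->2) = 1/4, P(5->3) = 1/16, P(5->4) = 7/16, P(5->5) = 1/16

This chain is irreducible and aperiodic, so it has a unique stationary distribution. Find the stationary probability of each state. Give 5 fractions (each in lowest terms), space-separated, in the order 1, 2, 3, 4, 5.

The stationary distribution satisfies pi = pi * P, i.e.:
  pi_1 = 1/8*pi_1 + 3/8*pi_2 + 5/16*pi_3 + 3/16*pi_4 + 3/16*pi_5
  pi_2 = 3/16*pi_1 + 1/16*pi_2 + 1/8*pi_3 + 3/16*pi_4 + 1/4*pi_5
  pi_3 = 3/16*pi_1 + 1/8*pi_2 + 1/8*pi_3 + 7/16*pi_4 + 1/16*pi_5
  pi_4 = 1/8*pi_1 + 1/4*pi_2 + 1/8*pi_3 + 1/8*pi_4 + 7/16*pi_5
  pi_5 = 3/8*pi_1 + 3/16*pi_2 + 5/16*pi_3 + 1/16*pi_4 + 1/16*pi_5
with normalization: pi_1 + pi_2 + pi_3 + pi_4 + pi_5 = 1.

Using the first 4 balance equations plus normalization, the linear system A*pi = b is:
  [-7/8, 3/8, 5/16, 3/16, 3/16] . pi = 0
  [3/16, -15/16, 1/8, 3/16, 1/4] . pi = 0
  [3/16, 1/8, -7/8, 7/16, 1/16] . pi = 0
  [1/8, 1/4, 1/8, -7/8, 7/16] . pi = 0
  [1, 1, 1, 1, 1] . pi = 1

Solving yields:
  pi_1 = 25393/111091
  pi_2 = 18582/111091
  pi_3 = 21331/111091
  pi_4 = 23251/111091
  pi_5 = 22534/111091

Verification (pi * P):
  25393/111091*1/8 + 18582/111091*3/8 + 21331/111091*5/16 + 23251/111091*3/16 + 22534/111091*3/16 = 25393/111091 = pi_1  (ok)
  25393/111091*3/16 + 18582/111091*1/16 + 21331/111091*1/8 + 23251/111091*3/16 + 22534/111091*1/4 = 18582/111091 = pi_2  (ok)
  25393/111091*3/16 + 18582/111091*1/8 + 21331/111091*1/8 + 23251/111091*7/16 + 22534/111091*1/16 = 21331/111091 = pi_3  (ok)
  25393/111091*1/8 + 18582/111091*1/4 + 21331/111091*1/8 + 23251/111091*1/8 + 22534/111091*7/16 = 23251/111091 = pi_4  (ok)
  25393/111091*3/8 + 18582/111091*3/16 + 21331/111091*5/16 + 23251/111091*1/16 + 22534/111091*1/16 = 22534/111091 = pi_5  (ok)

Answer: 25393/111091 18582/111091 21331/111091 23251/111091 22534/111091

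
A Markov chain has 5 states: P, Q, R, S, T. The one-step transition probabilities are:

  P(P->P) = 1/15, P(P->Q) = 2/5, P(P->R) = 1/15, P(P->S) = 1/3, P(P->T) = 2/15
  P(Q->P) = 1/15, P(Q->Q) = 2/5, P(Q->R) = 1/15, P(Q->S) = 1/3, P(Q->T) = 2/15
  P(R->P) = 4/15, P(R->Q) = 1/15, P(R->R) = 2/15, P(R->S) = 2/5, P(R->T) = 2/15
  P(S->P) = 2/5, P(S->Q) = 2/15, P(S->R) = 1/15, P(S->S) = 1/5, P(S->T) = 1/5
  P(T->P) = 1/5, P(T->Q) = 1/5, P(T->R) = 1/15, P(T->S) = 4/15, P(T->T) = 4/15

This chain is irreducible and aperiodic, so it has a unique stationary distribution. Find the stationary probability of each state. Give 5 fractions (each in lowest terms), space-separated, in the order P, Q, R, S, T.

Answer: 9343/46620 12317/46620 1/14 895/3108 547/3108

Derivation:
The stationary distribution satisfies pi = pi * P, i.e.:
  pi_P = 1/15*pi_P + 1/15*pi_Q + 4/15*pi_R + 2/5*pi_S + 1/5*pi_T
  pi_Q = 2/5*pi_P + 2/5*pi_Q + 1/15*pi_R + 2/15*pi_S + 1/5*pi_T
  pi_R = 1/15*pi_P + 1/15*pi_Q + 2/15*pi_R + 1/15*pi_S + 1/15*pi_T
  pi_S = 1/3*pi_P + 1/3*pi_Q + 2/5*pi_R + 1/5*pi_S + 4/15*pi_T
  pi_T = 2/15*pi_P + 2/15*pi_Q + 2/15*pi_R + 1/5*pi_S + 4/15*pi_T
with normalization: pi_P + pi_Q + pi_R + pi_S + pi_T = 1.

Using the first 4 balance equations plus normalization, the linear system A*pi = b is:
  [-14/15, 1/15, 4/15, 2/5, 1/5] . pi = 0
  [2/5, -3/5, 1/15, 2/15, 1/5] . pi = 0
  [1/15, 1/15, -13/15, 1/15, 1/15] . pi = 0
  [1/3, 1/3, 2/5, -4/5, 4/15] . pi = 0
  [1, 1, 1, 1, 1] . pi = 1

Solving yields:
  pi_P = 9343/46620
  pi_Q = 12317/46620
  pi_R = 1/14
  pi_S = 895/3108
  pi_T = 547/3108

Verification (pi * P):
  9343/46620*1/15 + 12317/46620*1/15 + 1/14*4/15 + 895/3108*2/5 + 547/3108*1/5 = 9343/46620 = pi_P  (ok)
  9343/46620*2/5 + 12317/46620*2/5 + 1/14*1/15 + 895/3108*2/15 + 547/3108*1/5 = 12317/46620 = pi_Q  (ok)
  9343/46620*1/15 + 12317/46620*1/15 + 1/14*2/15 + 895/3108*1/15 + 547/3108*1/15 = 1/14 = pi_R  (ok)
  9343/46620*1/3 + 12317/46620*1/3 + 1/14*2/5 + 895/3108*1/5 + 547/3108*4/15 = 895/3108 = pi_S  (ok)
  9343/46620*2/15 + 12317/46620*2/15 + 1/14*2/15 + 895/3108*1/5 + 547/3108*4/15 = 547/3108 = pi_T  (ok)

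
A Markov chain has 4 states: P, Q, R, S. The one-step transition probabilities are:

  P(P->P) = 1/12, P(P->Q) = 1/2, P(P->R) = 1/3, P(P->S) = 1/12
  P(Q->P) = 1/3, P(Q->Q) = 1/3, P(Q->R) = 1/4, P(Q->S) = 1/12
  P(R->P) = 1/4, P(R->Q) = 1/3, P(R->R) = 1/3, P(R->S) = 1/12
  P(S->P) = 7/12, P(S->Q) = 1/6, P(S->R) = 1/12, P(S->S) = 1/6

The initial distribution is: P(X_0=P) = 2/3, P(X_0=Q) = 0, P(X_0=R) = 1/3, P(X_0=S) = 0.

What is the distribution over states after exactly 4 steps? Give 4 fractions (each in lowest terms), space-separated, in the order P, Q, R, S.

Answer: 8321/31104 11245/31104 5807/20736 1885/20736

Derivation:
Propagating the distribution step by step (d_{t+1} = d_t * P):
d_0 = (P=2/3, Q=0, R=1/3, S=0)
  d_1[P] = 2/3*1/12 + 0*1/3 + 1/3*1/4 + 0*7/12 = 5/36
  d_1[Q] = 2/3*1/2 + 0*1/3 + 1/3*1/3 + 0*1/6 = 4/9
  d_1[R] = 2/3*1/3 + 0*1/4 + 1/3*1/3 + 0*1/12 = 1/3
  d_1[S] = 2/3*1/12 + 0*1/12 + 1/3*1/12 + 0*1/6 = 1/12
d_1 = (P=5/36, Q=4/9, R=1/3, S=1/12)
  d_2[P] = 5/36*1/12 + 4/9*1/3 + 1/3*1/4 + 1/12*7/12 = 7/24
  d_2[Q] = 5/36*1/2 + 4/9*1/3 + 1/3*1/3 + 1/12*1/6 = 37/108
  d_2[R] = 5/36*1/3 + 4/9*1/4 + 1/3*1/3 + 1/12*1/12 = 119/432
  d_2[S] = 5/36*1/12 + 4/9*1/12 + 1/3*1/12 + 1/12*1/6 = 13/144
d_2 = (P=7/24, Q=37/108, R=119/432, S=13/144)
  d_3[P] = 7/24*1/12 + 37/108*1/3 + 119/432*1/4 + 13/144*7/12 = 337/1296
  d_3[Q] = 7/24*1/2 + 37/108*1/3 + 119/432*1/3 + 13/144*1/6 = 317/864
  d_3[R] = 7/24*1/3 + 37/108*1/4 + 119/432*1/3 + 13/144*1/12 = 1463/5184
  d_3[S] = 7/24*1/12 + 37/108*1/12 + 119/432*1/12 + 13/144*1/6 = 157/1728
d_3 = (P=337/1296, Q=317/864, R=1463/5184, S=157/1728)
  d_4[P] = 337/1296*1/12 + 317/864*1/3 + 1463/5184*1/4 + 157/1728*7/12 = 8321/31104
  d_4[Q] = 337/1296*1/2 + 317/864*1/3 + 1463/5184*1/3 + 157/1728*1/6 = 11245/31104
  d_4[R] = 337/1296*1/3 + 317/864*1/4 + 1463/5184*1/3 + 157/1728*1/12 = 5807/20736
  d_4[S] = 337/1296*1/12 + 317/864*1/12 + 1463/5184*1/12 + 157/1728*1/6 = 1885/20736
d_4 = (P=8321/31104, Q=11245/31104, R=5807/20736, S=1885/20736)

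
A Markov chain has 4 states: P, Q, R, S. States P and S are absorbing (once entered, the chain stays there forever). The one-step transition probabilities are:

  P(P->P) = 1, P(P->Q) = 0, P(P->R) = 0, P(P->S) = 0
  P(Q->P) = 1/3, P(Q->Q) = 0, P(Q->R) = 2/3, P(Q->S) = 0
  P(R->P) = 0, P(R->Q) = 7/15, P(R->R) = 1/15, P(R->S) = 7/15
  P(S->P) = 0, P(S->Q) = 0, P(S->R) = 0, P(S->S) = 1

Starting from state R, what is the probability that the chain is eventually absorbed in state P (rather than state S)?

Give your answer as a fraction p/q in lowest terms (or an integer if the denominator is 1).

Let a_i = P(absorbed in P | start in state i).
Boundary conditions: a_P = 1, a_S = 0.
For each transient state i, a_i = sum_j P(i->j) * a_j:
  a_Q = 1/3*a_P + 0*a_Q + 2/3*a_R + 0*a_S
  a_R = 0*a_P + 7/15*a_Q + 1/15*a_R + 7/15*a_S

Substituting a_P = 1 and a_S = 0, rearrange to (I - Q) a = r where r[i] = P(i -> P):
  [1, -2/3] . (a_Q, a_R) = 1/3
  [-7/15, 14/15] . (a_Q, a_R) = 0

Solving yields:
  a_Q = 1/2
  a_R = 1/4

Starting state is R, so the absorption probability is a_R = 1/4.

Answer: 1/4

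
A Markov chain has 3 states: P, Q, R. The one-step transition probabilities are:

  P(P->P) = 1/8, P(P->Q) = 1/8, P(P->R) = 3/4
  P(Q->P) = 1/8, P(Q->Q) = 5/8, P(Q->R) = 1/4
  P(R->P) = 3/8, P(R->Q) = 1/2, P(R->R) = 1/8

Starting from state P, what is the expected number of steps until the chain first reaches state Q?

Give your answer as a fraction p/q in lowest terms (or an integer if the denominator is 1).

Let h_i = expected steps to first reach Q from state i.
Boundary: h_Q = 0.
First-step equations for the other states:
  h_P = 1 + 1/8*h_P + 1/8*h_Q + 3/4*h_R
  h_R = 1 + 3/8*h_P + 1/2*h_Q + 1/8*h_R

Substituting h_Q = 0 and rearranging gives the linear system (I - Q) h = 1:
  [7/8, -3/4] . (h_P, h_R) = 1
  [-3/8, 7/8] . (h_P, h_R) = 1

Solving yields:
  h_P = 104/31
  h_R = 80/31

Starting state is P, so the expected hitting time is h_P = 104/31.

Answer: 104/31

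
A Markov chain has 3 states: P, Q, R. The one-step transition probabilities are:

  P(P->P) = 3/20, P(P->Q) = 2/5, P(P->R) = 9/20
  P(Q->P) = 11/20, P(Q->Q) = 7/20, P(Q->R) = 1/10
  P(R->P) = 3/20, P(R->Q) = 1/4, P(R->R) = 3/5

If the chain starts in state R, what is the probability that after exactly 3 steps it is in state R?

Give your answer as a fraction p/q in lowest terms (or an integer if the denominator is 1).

Computing P^3 by repeated multiplication:
P^1 =
  P: [3/20, 2/5, 9/20]
  Q: [11/20, 7/20, 1/10]
  R: [3/20, 1/4, 3/5]
P^2 =
  P: [31/100, 5/16, 151/400]
  Q: [29/100, 147/400, 137/400]
  R: [1/4, 119/400, 181/400]
P^3 =
  P: [11/40, 1311/4000, 1589/4000]
  Q: [297/1000, 1321/4000, 1491/4000]
  R: [269/1000, 1269/4000, 331/800]

(P^3)[R -> R] = 331/800

Answer: 331/800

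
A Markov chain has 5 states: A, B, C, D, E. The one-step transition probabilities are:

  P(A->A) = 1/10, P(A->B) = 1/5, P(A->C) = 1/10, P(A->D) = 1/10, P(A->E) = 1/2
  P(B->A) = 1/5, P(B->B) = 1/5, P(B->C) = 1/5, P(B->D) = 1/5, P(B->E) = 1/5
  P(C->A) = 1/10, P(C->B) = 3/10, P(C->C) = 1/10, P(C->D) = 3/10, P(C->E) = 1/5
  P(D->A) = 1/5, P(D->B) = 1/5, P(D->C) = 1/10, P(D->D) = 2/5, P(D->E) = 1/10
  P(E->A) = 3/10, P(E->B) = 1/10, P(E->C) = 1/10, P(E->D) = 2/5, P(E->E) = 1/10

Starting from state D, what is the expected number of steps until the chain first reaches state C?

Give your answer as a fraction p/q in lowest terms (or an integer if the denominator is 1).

Answer: 5355/632

Derivation:
Let h_i = expected steps to first reach C from state i.
Boundary: h_C = 0.
First-step equations for the other states:
  h_A = 1 + 1/10*h_A + 1/5*h_B + 1/10*h_C + 1/10*h_D + 1/2*h_E
  h_B = 1 + 1/5*h_A + 1/5*h_B + 1/5*h_C + 1/5*h_D + 1/5*h_E
  h_D = 1 + 1/5*h_A + 1/5*h_B + 1/10*h_C + 2/5*h_D + 1/10*h_E
  h_E = 1 + 3/10*h_A + 1/10*h_B + 1/10*h_C + 2/5*h_D + 1/10*h_E

Substituting h_C = 0 and rearranging gives the linear system (I - Q) h = 1:
  [9/10, -1/5, -1/10, -1/2] . (h_A, h_B, h_D, h_E) = 1
  [-1/5, 4/5, -1/5, -1/5] . (h_A, h_B, h_D, h_E) = 1
  [-1/5, -1/5, 3/5, -1/10] . (h_A, h_B, h_D, h_E) = 1
  [-3/10, -1/10, -2/5, 9/10] . (h_A, h_B, h_D, h_E) = 1

Solving yields:
  h_A = 5375/632
  h_B = 4825/632
  h_D = 5355/632
  h_E = 2705/316

Starting state is D, so the expected hitting time is h_D = 5355/632.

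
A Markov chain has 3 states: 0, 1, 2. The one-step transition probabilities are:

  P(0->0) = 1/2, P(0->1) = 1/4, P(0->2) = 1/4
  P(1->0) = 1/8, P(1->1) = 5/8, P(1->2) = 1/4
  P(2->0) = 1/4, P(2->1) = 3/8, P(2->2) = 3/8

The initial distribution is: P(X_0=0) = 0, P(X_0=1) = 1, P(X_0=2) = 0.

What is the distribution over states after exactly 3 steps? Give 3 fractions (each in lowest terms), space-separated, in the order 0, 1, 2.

Answer: 121/512 245/512 73/256

Derivation:
Propagating the distribution step by step (d_{t+1} = d_t * P):
d_0 = (0=0, 1=1, 2=0)
  d_1[0] = 0*1/2 + 1*1/8 + 0*1/4 = 1/8
  d_1[1] = 0*1/4 + 1*5/8 + 0*3/8 = 5/8
  d_1[2] = 0*1/4 + 1*1/4 + 0*3/8 = 1/4
d_1 = (0=1/8, 1=5/8, 2=1/4)
  d_2[0] = 1/8*1/2 + 5/8*1/8 + 1/4*1/4 = 13/64
  d_2[1] = 1/8*1/4 + 5/8*5/8 + 1/4*3/8 = 33/64
  d_2[2] = 1/8*1/4 + 5/8*1/4 + 1/4*3/8 = 9/32
d_2 = (0=13/64, 1=33/64, 2=9/32)
  d_3[0] = 13/64*1/2 + 33/64*1/8 + 9/32*1/4 = 121/512
  d_3[1] = 13/64*1/4 + 33/64*5/8 + 9/32*3/8 = 245/512
  d_3[2] = 13/64*1/4 + 33/64*1/4 + 9/32*3/8 = 73/256
d_3 = (0=121/512, 1=245/512, 2=73/256)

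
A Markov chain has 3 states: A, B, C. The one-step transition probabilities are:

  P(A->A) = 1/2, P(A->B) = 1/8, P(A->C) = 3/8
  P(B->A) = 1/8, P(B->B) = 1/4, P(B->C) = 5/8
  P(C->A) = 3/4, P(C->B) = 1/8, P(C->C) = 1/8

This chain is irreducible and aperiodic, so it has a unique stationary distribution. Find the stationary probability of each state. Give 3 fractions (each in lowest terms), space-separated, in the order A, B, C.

Answer: 37/70 1/7 23/70

Derivation:
The stationary distribution satisfies pi = pi * P, i.e.:
  pi_A = 1/2*pi_A + 1/8*pi_B + 3/4*pi_C
  pi_B = 1/8*pi_A + 1/4*pi_B + 1/8*pi_C
  pi_C = 3/8*pi_A + 5/8*pi_B + 1/8*pi_C
with normalization: pi_A + pi_B + pi_C = 1.

Using the first 2 balance equations plus normalization, the linear system A*pi = b is:
  [-1/2, 1/8, 3/4] . pi = 0
  [1/8, -3/4, 1/8] . pi = 0
  [1, 1, 1] . pi = 1

Solving yields:
  pi_A = 37/70
  pi_B = 1/7
  pi_C = 23/70

Verification (pi * P):
  37/70*1/2 + 1/7*1/8 + 23/70*3/4 = 37/70 = pi_A  (ok)
  37/70*1/8 + 1/7*1/4 + 23/70*1/8 = 1/7 = pi_B  (ok)
  37/70*3/8 + 1/7*5/8 + 23/70*1/8 = 23/70 = pi_C  (ok)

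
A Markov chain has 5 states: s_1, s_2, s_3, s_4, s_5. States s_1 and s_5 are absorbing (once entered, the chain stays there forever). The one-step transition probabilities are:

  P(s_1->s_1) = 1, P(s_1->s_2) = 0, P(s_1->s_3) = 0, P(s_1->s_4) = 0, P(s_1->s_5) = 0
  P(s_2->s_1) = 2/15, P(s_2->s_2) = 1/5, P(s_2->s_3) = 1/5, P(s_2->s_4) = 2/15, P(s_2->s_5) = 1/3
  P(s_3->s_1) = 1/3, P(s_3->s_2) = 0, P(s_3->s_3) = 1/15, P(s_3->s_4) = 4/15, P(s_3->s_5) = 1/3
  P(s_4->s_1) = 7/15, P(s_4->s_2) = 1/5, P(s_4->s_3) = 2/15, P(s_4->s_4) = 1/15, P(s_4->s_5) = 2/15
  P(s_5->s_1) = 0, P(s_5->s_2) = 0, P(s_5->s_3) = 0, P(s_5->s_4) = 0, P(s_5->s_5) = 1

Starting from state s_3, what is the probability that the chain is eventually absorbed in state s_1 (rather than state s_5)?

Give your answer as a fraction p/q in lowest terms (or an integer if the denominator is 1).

Let a_i = P(absorbed in s_1 | start in state i).
Boundary conditions: a_s_1 = 1, a_s_5 = 0.
For each transient state i, a_i = sum_j P(i->j) * a_j:
  a_s_2 = 2/15*a_s_1 + 1/5*a_s_2 + 1/5*a_s_3 + 2/15*a_s_4 + 1/3*a_s_5
  a_s_3 = 1/3*a_s_1 + 0*a_s_2 + 1/15*a_s_3 + 4/15*a_s_4 + 1/3*a_s_5
  a_s_4 = 7/15*a_s_1 + 1/5*a_s_2 + 2/15*a_s_3 + 1/15*a_s_4 + 2/15*a_s_5

Substituting a_s_1 = 1 and a_s_5 = 0, rearrange to (I - Q) a = r where r[i] = P(i -> s_1):
  [4/5, -1/5, -2/15] . (a_s_2, a_s_3, a_s_4) = 2/15
  [0, 14/15, -4/15] . (a_s_2, a_s_3, a_s_4) = 1/3
  [-1/5, -2/15, 14/15] . (a_s_2, a_s_3, a_s_4) = 7/15

Solving yields:
  a_s_2 = 443/1068
  a_s_3 = 195/356
  a_s_4 = 475/712

Starting state is s_3, so the absorption probability is a_s_3 = 195/356.

Answer: 195/356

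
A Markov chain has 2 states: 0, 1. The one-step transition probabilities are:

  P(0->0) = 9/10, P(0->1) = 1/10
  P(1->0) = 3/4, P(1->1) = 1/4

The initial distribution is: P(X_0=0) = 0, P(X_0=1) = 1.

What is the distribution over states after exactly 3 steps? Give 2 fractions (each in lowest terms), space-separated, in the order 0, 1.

Answer: 1407/1600 193/1600

Derivation:
Propagating the distribution step by step (d_{t+1} = d_t * P):
d_0 = (0=0, 1=1)
  d_1[0] = 0*9/10 + 1*3/4 = 3/4
  d_1[1] = 0*1/10 + 1*1/4 = 1/4
d_1 = (0=3/4, 1=1/4)
  d_2[0] = 3/4*9/10 + 1/4*3/4 = 69/80
  d_2[1] = 3/4*1/10 + 1/4*1/4 = 11/80
d_2 = (0=69/80, 1=11/80)
  d_3[0] = 69/80*9/10 + 11/80*3/4 = 1407/1600
  d_3[1] = 69/80*1/10 + 11/80*1/4 = 193/1600
d_3 = (0=1407/1600, 1=193/1600)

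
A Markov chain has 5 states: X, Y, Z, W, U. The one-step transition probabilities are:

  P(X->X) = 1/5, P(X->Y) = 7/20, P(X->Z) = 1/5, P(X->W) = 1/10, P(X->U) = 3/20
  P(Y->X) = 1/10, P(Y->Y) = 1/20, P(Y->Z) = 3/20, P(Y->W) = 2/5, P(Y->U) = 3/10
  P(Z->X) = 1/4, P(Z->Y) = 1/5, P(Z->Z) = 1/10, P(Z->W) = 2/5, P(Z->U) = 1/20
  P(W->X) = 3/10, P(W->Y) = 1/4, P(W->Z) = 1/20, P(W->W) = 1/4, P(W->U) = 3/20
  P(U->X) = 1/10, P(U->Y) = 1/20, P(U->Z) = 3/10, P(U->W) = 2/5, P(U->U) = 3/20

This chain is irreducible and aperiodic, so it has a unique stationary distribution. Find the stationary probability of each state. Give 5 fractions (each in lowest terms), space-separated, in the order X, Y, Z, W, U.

The stationary distribution satisfies pi = pi * P, i.e.:
  pi_X = 1/5*pi_X + 1/10*pi_Y + 1/4*pi_Z + 3/10*pi_W + 1/10*pi_U
  pi_Y = 7/20*pi_X + 1/20*pi_Y + 1/5*pi_Z + 1/4*pi_W + 1/20*pi_U
  pi_Z = 1/5*pi_X + 3/20*pi_Y + 1/10*pi_Z + 1/20*pi_W + 3/10*pi_U
  pi_W = 1/10*pi_X + 2/5*pi_Y + 2/5*pi_Z + 1/4*pi_W + 2/5*pi_U
  pi_U = 3/20*pi_X + 3/10*pi_Y + 1/20*pi_Z + 3/20*pi_W + 3/20*pi_U
with normalization: pi_X + pi_Y + pi_Z + pi_W + pi_U = 1.

Using the first 4 balance equations plus normalization, the linear system A*pi = b is:
  [-4/5, 1/10, 1/4, 3/10, 1/10] . pi = 0
  [7/20, -19/20, 1/5, 1/4, 1/20] . pi = 0
  [1/5, 3/20, -9/10, 1/20, 3/10] . pi = 0
  [1/10, 2/5, 2/5, -3/4, 2/5] . pi = 0
  [1, 1, 1, 1, 1] . pi = 1

Solving yields:
  pi_X = 14509/72056
  pi_Y = 1726/9007
  pi_Z = 5323/36028
  pi_W = 10639/36028
  pi_U = 11815/72056

Verification (pi * P):
  14509/72056*1/5 + 1726/9007*1/10 + 5323/36028*1/4 + 10639/36028*3/10 + 11815/72056*1/10 = 14509/72056 = pi_X  (ok)
  14509/72056*7/20 + 1726/9007*1/20 + 5323/36028*1/5 + 10639/36028*1/4 + 11815/72056*1/20 = 1726/9007 = pi_Y  (ok)
  14509/72056*1/5 + 1726/9007*3/20 + 5323/36028*1/10 + 10639/36028*1/20 + 11815/72056*3/10 = 5323/36028 = pi_Z  (ok)
  14509/72056*1/10 + 1726/9007*2/5 + 5323/36028*2/5 + 10639/36028*1/4 + 11815/72056*2/5 = 10639/36028 = pi_W  (ok)
  14509/72056*3/20 + 1726/9007*3/10 + 5323/36028*1/20 + 10639/36028*3/20 + 11815/72056*3/20 = 11815/72056 = pi_U  (ok)

Answer: 14509/72056 1726/9007 5323/36028 10639/36028 11815/72056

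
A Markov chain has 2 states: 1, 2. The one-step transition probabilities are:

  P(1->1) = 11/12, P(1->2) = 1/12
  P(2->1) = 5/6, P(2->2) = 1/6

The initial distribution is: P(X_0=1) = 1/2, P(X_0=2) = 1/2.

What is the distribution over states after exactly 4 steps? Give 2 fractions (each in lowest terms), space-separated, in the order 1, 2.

Answer: 4189/4608 419/4608

Derivation:
Propagating the distribution step by step (d_{t+1} = d_t * P):
d_0 = (1=1/2, 2=1/2)
  d_1[1] = 1/2*11/12 + 1/2*5/6 = 7/8
  d_1[2] = 1/2*1/12 + 1/2*1/6 = 1/8
d_1 = (1=7/8, 2=1/8)
  d_2[1] = 7/8*11/12 + 1/8*5/6 = 29/32
  d_2[2] = 7/8*1/12 + 1/8*1/6 = 3/32
d_2 = (1=29/32, 2=3/32)
  d_3[1] = 29/32*11/12 + 3/32*5/6 = 349/384
  d_3[2] = 29/32*1/12 + 3/32*1/6 = 35/384
d_3 = (1=349/384, 2=35/384)
  d_4[1] = 349/384*11/12 + 35/384*5/6 = 4189/4608
  d_4[2] = 349/384*1/12 + 35/384*1/6 = 419/4608
d_4 = (1=4189/4608, 2=419/4608)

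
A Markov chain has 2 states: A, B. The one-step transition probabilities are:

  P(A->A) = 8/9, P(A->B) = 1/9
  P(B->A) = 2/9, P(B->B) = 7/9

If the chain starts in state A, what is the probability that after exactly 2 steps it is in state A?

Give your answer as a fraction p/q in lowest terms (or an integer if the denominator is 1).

Computing P^2 by repeated multiplication:
P^1 =
  A: [8/9, 1/9]
  B: [2/9, 7/9]
P^2 =
  A: [22/27, 5/27]
  B: [10/27, 17/27]

(P^2)[A -> A] = 22/27

Answer: 22/27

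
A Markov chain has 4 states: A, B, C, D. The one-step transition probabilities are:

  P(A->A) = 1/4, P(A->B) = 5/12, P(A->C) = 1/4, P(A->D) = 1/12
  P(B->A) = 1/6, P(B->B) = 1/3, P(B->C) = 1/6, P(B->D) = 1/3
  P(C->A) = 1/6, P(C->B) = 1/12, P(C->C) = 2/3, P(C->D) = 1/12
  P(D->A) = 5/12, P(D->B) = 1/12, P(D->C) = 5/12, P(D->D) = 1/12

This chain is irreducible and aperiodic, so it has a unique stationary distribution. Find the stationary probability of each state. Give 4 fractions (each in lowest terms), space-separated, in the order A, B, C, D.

The stationary distribution satisfies pi = pi * P, i.e.:
  pi_A = 1/4*pi_A + 1/6*pi_B + 1/6*pi_C + 5/12*pi_D
  pi_B = 5/12*pi_A + 1/3*pi_B + 1/12*pi_C + 1/12*pi_D
  pi_C = 1/4*pi_A + 1/6*pi_B + 2/3*pi_C + 5/12*pi_D
  pi_D = 1/12*pi_A + 1/3*pi_B + 1/12*pi_C + 1/12*pi_D
with normalization: pi_A + pi_B + pi_C + pi_D = 1.

Using the first 3 balance equations plus normalization, the linear system A*pi = b is:
  [-3/4, 1/6, 1/6, 5/12] . pi = 0
  [5/12, -2/3, 1/12, 1/12] . pi = 0
  [1/4, 1/6, -1/3, 5/12] . pi = 0
  [1, 1, 1, 1] . pi = 1

Solving yields:
  pi_A = 7/32
  pi_B = 5/24
  pi_C = 7/16
  pi_D = 13/96

Verification (pi * P):
  7/32*1/4 + 5/24*1/6 + 7/16*1/6 + 13/96*5/12 = 7/32 = pi_A  (ok)
  7/32*5/12 + 5/24*1/3 + 7/16*1/12 + 13/96*1/12 = 5/24 = pi_B  (ok)
  7/32*1/4 + 5/24*1/6 + 7/16*2/3 + 13/96*5/12 = 7/16 = pi_C  (ok)
  7/32*1/12 + 5/24*1/3 + 7/16*1/12 + 13/96*1/12 = 13/96 = pi_D  (ok)

Answer: 7/32 5/24 7/16 13/96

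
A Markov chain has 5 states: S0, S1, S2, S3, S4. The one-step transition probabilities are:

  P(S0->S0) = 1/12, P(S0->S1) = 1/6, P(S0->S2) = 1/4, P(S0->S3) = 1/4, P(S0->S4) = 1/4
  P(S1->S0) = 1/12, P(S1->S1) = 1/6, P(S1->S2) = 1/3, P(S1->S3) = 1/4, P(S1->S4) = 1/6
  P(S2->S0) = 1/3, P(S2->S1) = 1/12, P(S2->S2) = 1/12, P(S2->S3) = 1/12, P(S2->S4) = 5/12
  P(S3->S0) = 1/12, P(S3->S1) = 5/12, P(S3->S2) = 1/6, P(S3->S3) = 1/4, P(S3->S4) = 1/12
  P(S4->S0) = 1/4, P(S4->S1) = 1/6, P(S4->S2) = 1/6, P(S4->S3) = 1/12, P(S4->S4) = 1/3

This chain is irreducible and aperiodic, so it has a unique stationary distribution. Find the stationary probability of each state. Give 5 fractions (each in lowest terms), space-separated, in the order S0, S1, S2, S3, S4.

Answer: 635/3611 1399/7222 712/3611 4/23 1873/7222

Derivation:
The stationary distribution satisfies pi = pi * P, i.e.:
  pi_S0 = 1/12*pi_S0 + 1/12*pi_S1 + 1/3*pi_S2 + 1/12*pi_S3 + 1/4*pi_S4
  pi_S1 = 1/6*pi_S0 + 1/6*pi_S1 + 1/12*pi_S2 + 5/12*pi_S3 + 1/6*pi_S4
  pi_S2 = 1/4*pi_S0 + 1/3*pi_S1 + 1/12*pi_S2 + 1/6*pi_S3 + 1/6*pi_S4
  pi_S3 = 1/4*pi_S0 + 1/4*pi_S1 + 1/12*pi_S2 + 1/4*pi_S3 + 1/12*pi_S4
  pi_S4 = 1/4*pi_S0 + 1/6*pi_S1 + 5/12*pi_S2 + 1/12*pi_S3 + 1/3*pi_S4
with normalization: pi_S0 + pi_S1 + pi_S2 + pi_S3 + pi_S4 = 1.

Using the first 4 balance equations plus normalization, the linear system A*pi = b is:
  [-11/12, 1/12, 1/3, 1/12, 1/4] . pi = 0
  [1/6, -5/6, 1/12, 5/12, 1/6] . pi = 0
  [1/4, 1/3, -11/12, 1/6, 1/6] . pi = 0
  [1/4, 1/4, 1/12, -3/4, 1/12] . pi = 0
  [1, 1, 1, 1, 1] . pi = 1

Solving yields:
  pi_S0 = 635/3611
  pi_S1 = 1399/7222
  pi_S2 = 712/3611
  pi_S3 = 4/23
  pi_S4 = 1873/7222

Verification (pi * P):
  635/3611*1/12 + 1399/7222*1/12 + 712/3611*1/3 + 4/23*1/12 + 1873/7222*1/4 = 635/3611 = pi_S0  (ok)
  635/3611*1/6 + 1399/7222*1/6 + 712/3611*1/12 + 4/23*5/12 + 1873/7222*1/6 = 1399/7222 = pi_S1  (ok)
  635/3611*1/4 + 1399/7222*1/3 + 712/3611*1/12 + 4/23*1/6 + 1873/7222*1/6 = 712/3611 = pi_S2  (ok)
  635/3611*1/4 + 1399/7222*1/4 + 712/3611*1/12 + 4/23*1/4 + 1873/7222*1/12 = 4/23 = pi_S3  (ok)
  635/3611*1/4 + 1399/7222*1/6 + 712/3611*5/12 + 4/23*1/12 + 1873/7222*1/3 = 1873/7222 = pi_S4  (ok)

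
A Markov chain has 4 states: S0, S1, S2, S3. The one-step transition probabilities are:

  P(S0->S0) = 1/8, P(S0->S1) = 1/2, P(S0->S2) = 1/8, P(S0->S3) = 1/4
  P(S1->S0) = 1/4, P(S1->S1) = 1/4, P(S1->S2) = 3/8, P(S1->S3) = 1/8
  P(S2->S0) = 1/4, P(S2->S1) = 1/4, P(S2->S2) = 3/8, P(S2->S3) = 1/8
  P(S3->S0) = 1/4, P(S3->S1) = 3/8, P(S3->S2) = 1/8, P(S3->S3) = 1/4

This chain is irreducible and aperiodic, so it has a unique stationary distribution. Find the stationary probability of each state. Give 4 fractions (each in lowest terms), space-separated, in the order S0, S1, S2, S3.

Answer: 2/9 55/168 139/504 11/63

Derivation:
The stationary distribution satisfies pi = pi * P, i.e.:
  pi_S0 = 1/8*pi_S0 + 1/4*pi_S1 + 1/4*pi_S2 + 1/4*pi_S3
  pi_S1 = 1/2*pi_S0 + 1/4*pi_S1 + 1/4*pi_S2 + 3/8*pi_S3
  pi_S2 = 1/8*pi_S0 + 3/8*pi_S1 + 3/8*pi_S2 + 1/8*pi_S3
  pi_S3 = 1/4*pi_S0 + 1/8*pi_S1 + 1/8*pi_S2 + 1/4*pi_S3
with normalization: pi_S0 + pi_S1 + pi_S2 + pi_S3 = 1.

Using the first 3 balance equations plus normalization, the linear system A*pi = b is:
  [-7/8, 1/4, 1/4, 1/4] . pi = 0
  [1/2, -3/4, 1/4, 3/8] . pi = 0
  [1/8, 3/8, -5/8, 1/8] . pi = 0
  [1, 1, 1, 1] . pi = 1

Solving yields:
  pi_S0 = 2/9
  pi_S1 = 55/168
  pi_S2 = 139/504
  pi_S3 = 11/63

Verification (pi * P):
  2/9*1/8 + 55/168*1/4 + 139/504*1/4 + 11/63*1/4 = 2/9 = pi_S0  (ok)
  2/9*1/2 + 55/168*1/4 + 139/504*1/4 + 11/63*3/8 = 55/168 = pi_S1  (ok)
  2/9*1/8 + 55/168*3/8 + 139/504*3/8 + 11/63*1/8 = 139/504 = pi_S2  (ok)
  2/9*1/4 + 55/168*1/8 + 139/504*1/8 + 11/63*1/4 = 11/63 = pi_S3  (ok)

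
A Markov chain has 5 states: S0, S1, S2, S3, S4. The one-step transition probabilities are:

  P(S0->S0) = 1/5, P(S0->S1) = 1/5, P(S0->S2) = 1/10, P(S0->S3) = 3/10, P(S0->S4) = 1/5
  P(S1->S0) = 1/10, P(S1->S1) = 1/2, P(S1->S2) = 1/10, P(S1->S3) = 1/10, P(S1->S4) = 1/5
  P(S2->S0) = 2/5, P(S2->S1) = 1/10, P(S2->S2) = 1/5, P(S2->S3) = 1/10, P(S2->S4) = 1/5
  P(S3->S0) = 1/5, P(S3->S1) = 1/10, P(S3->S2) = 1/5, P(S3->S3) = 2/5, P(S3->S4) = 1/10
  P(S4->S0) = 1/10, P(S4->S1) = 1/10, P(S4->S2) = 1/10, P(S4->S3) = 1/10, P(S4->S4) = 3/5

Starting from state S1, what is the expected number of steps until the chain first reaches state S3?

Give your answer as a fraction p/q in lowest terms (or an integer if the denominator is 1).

Let h_i = expected steps to first reach S3 from state i.
Boundary: h_S3 = 0.
First-step equations for the other states:
  h_S0 = 1 + 1/5*h_S0 + 1/5*h_S1 + 1/10*h_S2 + 3/10*h_S3 + 1/5*h_S4
  h_S1 = 1 + 1/10*h_S0 + 1/2*h_S1 + 1/10*h_S2 + 1/10*h_S3 + 1/5*h_S4
  h_S2 = 1 + 2/5*h_S0 + 1/10*h_S1 + 1/5*h_S2 + 1/10*h_S3 + 1/5*h_S4
  h_S4 = 1 + 1/10*h_S0 + 1/10*h_S1 + 1/10*h_S2 + 1/10*h_S3 + 3/5*h_S4

Substituting h_S3 = 0 and rearranging gives the linear system (I - Q) h = 1:
  [4/5, -1/5, -1/10, -1/5] . (h_S0, h_S1, h_S2, h_S4) = 1
  [-1/10, 1/2, -1/10, -1/5] . (h_S0, h_S1, h_S2, h_S4) = 1
  [-2/5, -1/10, 4/5, -1/5] . (h_S0, h_S1, h_S2, h_S4) = 1
  [-1/10, -1/10, -1/10, 2/5] . (h_S0, h_S1, h_S2, h_S4) = 1

Solving yields:
  h_S0 = 6
  h_S1 = 54/7
  h_S2 = 50/7
  h_S4 = 54/7

Starting state is S1, so the expected hitting time is h_S1 = 54/7.

Answer: 54/7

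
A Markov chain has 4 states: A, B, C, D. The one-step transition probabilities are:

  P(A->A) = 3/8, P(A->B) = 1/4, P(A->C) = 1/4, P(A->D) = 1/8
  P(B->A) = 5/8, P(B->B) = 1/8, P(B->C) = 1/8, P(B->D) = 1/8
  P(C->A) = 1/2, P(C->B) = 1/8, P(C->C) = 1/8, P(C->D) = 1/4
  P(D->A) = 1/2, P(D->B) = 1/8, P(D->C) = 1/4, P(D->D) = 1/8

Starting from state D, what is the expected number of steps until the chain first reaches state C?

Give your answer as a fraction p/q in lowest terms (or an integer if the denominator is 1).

Answer: 568/129

Derivation:
Let h_i = expected steps to first reach C from state i.
Boundary: h_C = 0.
First-step equations for the other states:
  h_A = 1 + 3/8*h_A + 1/4*h_B + 1/4*h_C + 1/8*h_D
  h_B = 1 + 5/8*h_A + 1/8*h_B + 1/8*h_C + 1/8*h_D
  h_D = 1 + 1/2*h_A + 1/8*h_B + 1/4*h_C + 1/8*h_D

Substituting h_C = 0 and rearranging gives the linear system (I - Q) h = 1:
  [5/8, -1/4, -1/8] . (h_A, h_B, h_D) = 1
  [-5/8, 7/8, -1/8] . (h_A, h_B, h_D) = 1
  [-1/2, -1/8, 7/8] . (h_A, h_B, h_D) = 1

Solving yields:
  h_A = 192/43
  h_B = 640/129
  h_D = 568/129

Starting state is D, so the expected hitting time is h_D = 568/129.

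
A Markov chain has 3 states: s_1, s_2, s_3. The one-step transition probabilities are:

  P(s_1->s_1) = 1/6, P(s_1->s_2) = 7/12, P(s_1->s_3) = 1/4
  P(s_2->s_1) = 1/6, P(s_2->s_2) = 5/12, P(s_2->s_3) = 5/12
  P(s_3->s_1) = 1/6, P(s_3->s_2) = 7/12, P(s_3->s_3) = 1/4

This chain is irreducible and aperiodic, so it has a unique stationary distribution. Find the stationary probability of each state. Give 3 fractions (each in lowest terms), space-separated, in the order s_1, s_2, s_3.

Answer: 1/6 1/2 1/3

Derivation:
The stationary distribution satisfies pi = pi * P, i.e.:
  pi_s_1 = 1/6*pi_s_1 + 1/6*pi_s_2 + 1/6*pi_s_3
  pi_s_2 = 7/12*pi_s_1 + 5/12*pi_s_2 + 7/12*pi_s_3
  pi_s_3 = 1/4*pi_s_1 + 5/12*pi_s_2 + 1/4*pi_s_3
with normalization: pi_s_1 + pi_s_2 + pi_s_3 = 1.

Using the first 2 balance equations plus normalization, the linear system A*pi = b is:
  [-5/6, 1/6, 1/6] . pi = 0
  [7/12, -7/12, 7/12] . pi = 0
  [1, 1, 1] . pi = 1

Solving yields:
  pi_s_1 = 1/6
  pi_s_2 = 1/2
  pi_s_3 = 1/3

Verification (pi * P):
  1/6*1/6 + 1/2*1/6 + 1/3*1/6 = 1/6 = pi_s_1  (ok)
  1/6*7/12 + 1/2*5/12 + 1/3*7/12 = 1/2 = pi_s_2  (ok)
  1/6*1/4 + 1/2*5/12 + 1/3*1/4 = 1/3 = pi_s_3  (ok)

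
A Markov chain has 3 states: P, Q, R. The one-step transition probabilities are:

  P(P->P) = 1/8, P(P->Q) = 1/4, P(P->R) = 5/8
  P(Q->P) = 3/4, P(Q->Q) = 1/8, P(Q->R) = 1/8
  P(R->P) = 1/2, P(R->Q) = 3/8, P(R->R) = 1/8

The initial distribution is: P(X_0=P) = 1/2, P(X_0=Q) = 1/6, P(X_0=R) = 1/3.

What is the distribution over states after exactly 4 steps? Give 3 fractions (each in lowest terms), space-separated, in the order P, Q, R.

Propagating the distribution step by step (d_{t+1} = d_t * P):
d_0 = (P=1/2, Q=1/6, R=1/3)
  d_1[P] = 1/2*1/8 + 1/6*3/4 + 1/3*1/2 = 17/48
  d_1[Q] = 1/2*1/4 + 1/6*1/8 + 1/3*3/8 = 13/48
  d_1[R] = 1/2*5/8 + 1/6*1/8 + 1/3*1/8 = 3/8
d_1 = (P=17/48, Q=13/48, R=3/8)
  d_2[P] = 17/48*1/8 + 13/48*3/4 + 3/8*1/2 = 167/384
  d_2[Q] = 17/48*1/4 + 13/48*1/8 + 3/8*3/8 = 101/384
  d_2[R] = 17/48*5/8 + 13/48*1/8 + 3/8*1/8 = 29/96
d_2 = (P=167/384, Q=101/384, R=29/96)
  d_3[P] = 167/384*1/8 + 101/384*3/4 + 29/96*1/2 = 1237/3072
  d_3[Q] = 167/384*1/4 + 101/384*1/8 + 29/96*3/8 = 261/1024
  d_3[R] = 167/384*5/8 + 101/384*1/8 + 29/96*1/8 = 263/768
d_3 = (P=1237/3072, Q=261/1024, R=263/768)
  d_4[P] = 1237/3072*1/8 + 261/1024*3/4 + 263/768*1/2 = 3381/8192
  d_4[Q] = 1237/3072*1/4 + 261/1024*1/8 + 263/768*3/8 = 6413/24576
  d_4[R] = 1237/3072*5/8 + 261/1024*1/8 + 263/768*1/8 = 2005/6144
d_4 = (P=3381/8192, Q=6413/24576, R=2005/6144)

Answer: 3381/8192 6413/24576 2005/6144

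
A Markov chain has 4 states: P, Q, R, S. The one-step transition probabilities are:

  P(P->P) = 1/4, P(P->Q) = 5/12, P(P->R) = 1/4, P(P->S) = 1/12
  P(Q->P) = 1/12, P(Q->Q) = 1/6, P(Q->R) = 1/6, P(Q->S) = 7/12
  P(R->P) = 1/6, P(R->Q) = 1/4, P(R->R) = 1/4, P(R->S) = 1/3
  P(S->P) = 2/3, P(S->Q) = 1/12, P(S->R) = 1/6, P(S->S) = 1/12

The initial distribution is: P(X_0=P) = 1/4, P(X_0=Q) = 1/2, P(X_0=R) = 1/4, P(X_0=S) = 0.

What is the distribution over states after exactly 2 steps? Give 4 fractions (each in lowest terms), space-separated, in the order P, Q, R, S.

Answer: 205/576 3/16 113/576 25/96

Derivation:
Propagating the distribution step by step (d_{t+1} = d_t * P):
d_0 = (P=1/4, Q=1/2, R=1/4, S=0)
  d_1[P] = 1/4*1/4 + 1/2*1/12 + 1/4*1/6 + 0*2/3 = 7/48
  d_1[Q] = 1/4*5/12 + 1/2*1/6 + 1/4*1/4 + 0*1/12 = 1/4
  d_1[R] = 1/4*1/4 + 1/2*1/6 + 1/4*1/4 + 0*1/6 = 5/24
  d_1[S] = 1/4*1/12 + 1/2*7/12 + 1/4*1/3 + 0*1/12 = 19/48
d_1 = (P=7/48, Q=1/4, R=5/24, S=19/48)
  d_2[P] = 7/48*1/4 + 1/4*1/12 + 5/24*1/6 + 19/48*2/3 = 205/576
  d_2[Q] = 7/48*5/12 + 1/4*1/6 + 5/24*1/4 + 19/48*1/12 = 3/16
  d_2[R] = 7/48*1/4 + 1/4*1/6 + 5/24*1/4 + 19/48*1/6 = 113/576
  d_2[S] = 7/48*1/12 + 1/4*7/12 + 5/24*1/3 + 19/48*1/12 = 25/96
d_2 = (P=205/576, Q=3/16, R=113/576, S=25/96)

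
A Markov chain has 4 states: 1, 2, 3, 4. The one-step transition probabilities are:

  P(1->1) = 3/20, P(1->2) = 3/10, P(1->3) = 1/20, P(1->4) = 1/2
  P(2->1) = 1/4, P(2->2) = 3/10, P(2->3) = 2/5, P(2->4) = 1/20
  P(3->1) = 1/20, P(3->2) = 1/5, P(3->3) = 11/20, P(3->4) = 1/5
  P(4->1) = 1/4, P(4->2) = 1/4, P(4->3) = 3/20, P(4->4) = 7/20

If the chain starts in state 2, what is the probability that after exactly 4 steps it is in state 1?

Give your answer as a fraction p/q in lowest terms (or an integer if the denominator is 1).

Answer: 1319/8000

Derivation:
Computing P^4 by repeated multiplication:
P^1 =
  1: [3/20, 3/10, 1/20, 1/2]
  2: [1/4, 3/10, 2/5, 1/20]
  3: [1/20, 1/5, 11/20, 1/5]
  4: [1/4, 1/4, 3/20, 7/20]
P^2 =
  1: [9/40, 27/100, 23/100, 11/40]
  2: [29/200, 103/400, 9/25, 19/80]
  3: [27/200, 47/200, 83/200, 43/200]
  4: [39/200, 107/400, 99/400, 29/100]
P^3 =
  1: [363/2000, 1053/4000, 287/1000, 1073/4000]
  2: [327/2000, 2017/8000, 2751/8000, 481/2000]
  3: [307/2000, 991/4000, 289/800, 19/80]
  4: [181/1000, 1043/4000, 2371/8000, 419/1600]
P^4 =
  1: [3489/20000, 20631/80000, 24997/80000, 319/1250]
  2: [1319/8000, 20287/80000, 53477/160000, 39569/160000]
  3: [203/1250, 63/250, 27287/80000, 19561/80000]
  4: [1381/8000, 41163/160000, 25251/80000, 8143/32000]

(P^4)[2 -> 1] = 1319/8000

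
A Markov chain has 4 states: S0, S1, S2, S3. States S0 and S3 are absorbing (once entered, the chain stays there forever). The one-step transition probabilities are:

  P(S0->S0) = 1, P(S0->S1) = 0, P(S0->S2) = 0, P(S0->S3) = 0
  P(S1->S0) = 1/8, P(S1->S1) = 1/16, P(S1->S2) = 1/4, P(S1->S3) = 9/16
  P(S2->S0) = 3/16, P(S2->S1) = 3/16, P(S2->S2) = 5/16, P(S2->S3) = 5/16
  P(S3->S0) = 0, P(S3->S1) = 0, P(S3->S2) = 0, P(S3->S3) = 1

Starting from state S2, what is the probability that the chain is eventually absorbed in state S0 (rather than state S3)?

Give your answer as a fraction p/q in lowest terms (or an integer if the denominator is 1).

Answer: 1/3

Derivation:
Let a_i = P(absorbed in S0 | start in state i).
Boundary conditions: a_S0 = 1, a_S3 = 0.
For each transient state i, a_i = sum_j P(i->j) * a_j:
  a_S1 = 1/8*a_S0 + 1/16*a_S1 + 1/4*a_S2 + 9/16*a_S3
  a_S2 = 3/16*a_S0 + 3/16*a_S1 + 5/16*a_S2 + 5/16*a_S3

Substituting a_S0 = 1 and a_S3 = 0, rearrange to (I - Q) a = r where r[i] = P(i -> S0):
  [15/16, -1/4] . (a_S1, a_S2) = 1/8
  [-3/16, 11/16] . (a_S1, a_S2) = 3/16

Solving yields:
  a_S1 = 2/9
  a_S2 = 1/3

Starting state is S2, so the absorption probability is a_S2 = 1/3.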